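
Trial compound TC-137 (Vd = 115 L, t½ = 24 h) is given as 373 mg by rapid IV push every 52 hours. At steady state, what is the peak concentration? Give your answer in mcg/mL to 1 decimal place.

τ/t½ = 52/24 ≈ 2.1667, so fraction remaining f = (1/2)^(52/24) ≈ 0.2227.
Accumulation ratio R = 1/(1 − f) ≈ 1/0.7773 ≈ 1.2865.
Single-dose peak C₀ = D/Vd = 373/115 ≈ 3.243 mcg/mL.
Cmax,ss = C₀/(1 − f) ≈ 3.243/0.7773 ≈ 4.172 mcg/mL.

4.2 mcg/mL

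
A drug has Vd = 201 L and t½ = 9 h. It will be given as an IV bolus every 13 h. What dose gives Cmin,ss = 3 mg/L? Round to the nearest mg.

1038 mg

τ/t½ = 13/9 ≈ 1.4444, so f = (1/2)^(13/9) ≈ 0.367434.
Cmin,ss = (D/Vd)·f/(1−f), so D = Cmin,ss·Vd·(1−f)/f.
D = 3 × 201 × (1−f)/f ≈ 3 × 201 × 1.72158 ≈ 1038.11 mg.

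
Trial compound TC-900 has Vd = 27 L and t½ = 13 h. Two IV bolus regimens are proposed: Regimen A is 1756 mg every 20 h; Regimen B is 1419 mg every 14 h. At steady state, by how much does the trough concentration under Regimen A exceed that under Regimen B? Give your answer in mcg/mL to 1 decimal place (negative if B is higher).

Regimen A: f = (1/2)^(20/13) ≈ 0.3443; Cmin,ss = (1756/27)·f/(1−f) ≈ 34.150 mcg/mL.
Regimen B: f = (1/2)^(14/13) ≈ 0.4740; Cmin,ss = (1419/27)·f/(1−f) ≈ 47.360 mcg/mL.
Difference ≈ 34.150 − 47.360 ≈ -13.210 mcg/mL.

-13.2 mcg/mL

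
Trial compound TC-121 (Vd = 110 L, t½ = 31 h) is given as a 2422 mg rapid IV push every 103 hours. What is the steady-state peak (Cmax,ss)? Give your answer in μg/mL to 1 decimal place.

24.5 μg/mL

k = ln2/t½ = ln2/31 ≈ 0.022360 h⁻¹; fraction remaining f = e^(−kτ) = e^(−0.022360×103) ≈ 0.1000.
Accumulation ratio R = 1/(1 − f) ≈ 1/0.9000 ≈ 1.1111.
Single-dose peak C₀ = D/Vd = 2422/110 ≈ 22.018 μg/mL.
Steady-state peak Cmax,ss = C₀·R ≈ 22.018 × 1.1111 ≈ 24.464 μg/mL.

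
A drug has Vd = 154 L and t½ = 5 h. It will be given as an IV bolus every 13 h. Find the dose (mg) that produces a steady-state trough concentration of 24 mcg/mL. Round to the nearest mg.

18712 mg

τ/t½ = 13/5 ≈ 2.6, so f = (1/2)^(13/5) ≈ 0.164938.
Cmin,ss = (D/Vd)·f/(1−f), so D = Cmin,ss·Vd·(1−f)/f.
D = 24 × 154 × (1−f)/f ≈ 24 × 154 × 5.06288 ≈ 18712.40 mg.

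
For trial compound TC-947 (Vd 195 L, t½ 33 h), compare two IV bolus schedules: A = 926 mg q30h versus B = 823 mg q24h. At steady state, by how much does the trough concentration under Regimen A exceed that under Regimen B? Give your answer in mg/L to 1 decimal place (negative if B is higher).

-1.0 mg/L

Regimen A: f = (1/2)^(30/33) ≈ 0.5325; Cmin,ss = (926/195)·f/(1−f) ≈ 5.409 mg/L.
Regimen B: f = (1/2)^(24/33) ≈ 0.6040; Cmin,ss = (823/195)·f/(1−f) ≈ 6.437 mg/L.
Difference ≈ 5.409 − 6.437 ≈ -1.028 mg/L.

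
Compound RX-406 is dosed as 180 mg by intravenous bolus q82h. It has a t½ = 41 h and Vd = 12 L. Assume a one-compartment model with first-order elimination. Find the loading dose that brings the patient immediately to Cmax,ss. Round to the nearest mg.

240 mg

f = (1/2)^(82/41) ≈ 0.250000; accumulation ratio R = 1/(1−f) ≈ 1.33333.
Loading dose to hit Cmax,ss on first dose: D_load = D_maint·R ≈ 180 × 1.33333 ≈ 240.00 mg.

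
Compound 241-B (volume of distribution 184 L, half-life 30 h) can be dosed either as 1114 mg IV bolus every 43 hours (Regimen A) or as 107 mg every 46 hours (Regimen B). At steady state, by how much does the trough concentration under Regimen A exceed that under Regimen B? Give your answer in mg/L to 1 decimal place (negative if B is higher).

3.3 mg/L

Regimen A: f = (1/2)^(43/30) ≈ 0.3703; Cmin,ss = (1114/184)·f/(1−f) ≈ 3.560 mg/L.
Regimen B: f = (1/2)^(46/30) ≈ 0.3455; Cmin,ss = (107/184)·f/(1−f) ≈ 0.307 mg/L.
Difference ≈ 3.560 − 0.307 ≈ 3.253 mg/L.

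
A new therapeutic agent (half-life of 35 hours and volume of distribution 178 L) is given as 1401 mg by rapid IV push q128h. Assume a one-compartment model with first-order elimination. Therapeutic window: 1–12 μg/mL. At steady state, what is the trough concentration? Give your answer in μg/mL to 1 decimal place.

0.7 μg/mL

τ/t½ = 128/35 ≈ 3.6571, so fraction remaining f = (1/2)^(128/35) ≈ 0.0793.
At steady state, accumulation factor R = 1/(1 − e^(−kτ)) ≈ 1.0861.
Single-dose peak C₀ = D/Vd = 1401/178 ≈ 7.871 μg/mL.
Cmax,ss = C₀/(1 − f) ≈ 7.871/0.9207 ≈ 8.549 μg/mL.
One interval later, Cmin,ss = Cmax,ss·e^(−kτ) ≈ 8.549 × 0.0793 ≈ 0.678 μg/mL.
Trough 0.7 μg/mL vs MEC 1 μg/mL: subtherapeutic.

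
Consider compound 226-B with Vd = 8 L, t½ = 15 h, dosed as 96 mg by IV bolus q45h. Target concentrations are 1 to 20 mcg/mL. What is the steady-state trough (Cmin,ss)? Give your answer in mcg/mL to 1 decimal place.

1.7 mcg/mL

The dosing interval is 3 half-lives, so f = 2^(−3) = 0.125.
At steady state, R = 1/(1 − 0.125) = 8/7.
Single-dose peak C₀ = D/Vd = 96/8 = 12 mcg/mL.
Steady-state peak Cmax,ss = C₀·R = 12 × 8/7 ≈ 13.714 mcg/mL.
Steady-state trough Cmin,ss = Cmax,ss·f ≈ 13.714 × 0.125 ≈ 1.714 mcg/mL.
Trough 1.7 mcg/mL vs MEC 1 mcg/mL: adequate.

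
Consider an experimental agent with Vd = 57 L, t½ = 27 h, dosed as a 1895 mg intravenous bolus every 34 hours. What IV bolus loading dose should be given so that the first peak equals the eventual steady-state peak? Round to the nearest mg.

f = (1/2)^(34/27) ≈ 0.417758; accumulation ratio R = 1/(1−f) ≈ 1.71750.
Loading dose to hit Cmax,ss on first dose: D_load = D_maint·R ≈ 1895 × 1.71750 ≈ 3254.66 mg.

3255 mg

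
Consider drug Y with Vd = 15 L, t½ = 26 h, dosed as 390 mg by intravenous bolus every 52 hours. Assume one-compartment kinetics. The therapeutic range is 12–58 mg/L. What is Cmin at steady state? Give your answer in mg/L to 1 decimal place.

τ = 52 h = 2 half-lives, so f = (1/2)^2 = 0.25.
At steady state, R = 1/(1 − 0.25) = 4/3.
Single-dose peak C₀ = D/Vd = 390/15 = 26 mg/L.
Steady-state peak Cmax,ss = C₀·R = 26 × 4/3 ≈ 34.667 mg/L.
Steady-state trough Cmin,ss = Cmax,ss·f ≈ 34.667 × 0.25 ≈ 8.667 mg/L.
Trough 8.7 mg/L vs MEC 12 mg/L: subtherapeutic.

8.7 mg/L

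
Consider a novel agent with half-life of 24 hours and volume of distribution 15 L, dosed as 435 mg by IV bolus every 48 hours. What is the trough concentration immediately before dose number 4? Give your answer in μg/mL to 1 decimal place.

9.5 μg/mL

f = (1/2)^(τ/t½) = (1/2)^(48/24) ≈ 0.2500.
C₀ = D/Vd = 435/15 ≈ 29.000 μg/mL.
Before the 4th dose, 3 doses have been given. Superposition: Cmin = C₀·(f + f² + … + f^3).
≈ 29.000 × (0.2500 + 0.0625 + 0.0156) ≈ 29.000 × 0.3281 ≈ 9.515 μg/mL.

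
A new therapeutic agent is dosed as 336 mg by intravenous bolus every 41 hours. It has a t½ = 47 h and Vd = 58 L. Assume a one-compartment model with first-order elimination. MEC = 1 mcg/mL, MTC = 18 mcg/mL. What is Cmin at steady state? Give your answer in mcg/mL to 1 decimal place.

7.0 mcg/mL

τ/t½ = 41/47 ≈ 0.87234, so fraction remaining f = (1/2)^(41/47) ≈ 0.5463.
At steady state, accumulation factor R = 1/(1 − e^(−kτ)) ≈ 2.2041.
Each bolus raises the concentration by D/Vd = 336/58 ≈ 5.793 mcg/mL.
Steady-state peak Cmax,ss = C₀·R ≈ 5.793 × 2.2041 ≈ 12.768 mcg/mL.
Steady-state trough Cmin,ss = Cmax,ss·f ≈ 12.768 × 0.5463 ≈ 6.975 mcg/mL.
Trough 7.0 mcg/mL vs MEC 1 mcg/mL: adequate.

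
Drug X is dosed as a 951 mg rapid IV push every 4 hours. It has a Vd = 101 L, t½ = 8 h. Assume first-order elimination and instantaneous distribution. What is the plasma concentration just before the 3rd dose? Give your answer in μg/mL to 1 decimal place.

11.4 μg/mL

f = (1/2)^(τ/t½) = (1/2)^(4/8) ≈ 0.7071.
C₀ = D/Vd = 951/101 ≈ 9.416 μg/mL.
Before the 3rd dose, 2 doses have been given. Superposition: Cmin = C₀·(f + f²).
≈ 9.416 × (0.7071 + 0.5000) ≈ 9.416 × 1.2071 ≈ 11.366 μg/mL.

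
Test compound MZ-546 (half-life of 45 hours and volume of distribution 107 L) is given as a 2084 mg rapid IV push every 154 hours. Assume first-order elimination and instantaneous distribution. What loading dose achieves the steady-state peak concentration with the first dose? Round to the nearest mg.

f = (1/2)^(154/45) ≈ 0.093284; accumulation ratio R = 1/(1−f) ≈ 1.10288.
Loading dose to hit Cmax,ss on first dose: D_load = D_maint·R ≈ 2084 × 1.10288 ≈ 2298.40 mg.

2298 mg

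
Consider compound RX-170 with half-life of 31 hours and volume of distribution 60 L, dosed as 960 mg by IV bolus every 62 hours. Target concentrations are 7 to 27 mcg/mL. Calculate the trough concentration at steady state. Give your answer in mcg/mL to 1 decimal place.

τ = 62 h = 2 half-lives, so f = (1/2)^2 = 0.25.
At steady state, R = 1/(1 − 0.25) = 4/3.
Single-dose peak C₀ = D/Vd = 960/60 = 16 mcg/mL.
Steady-state peak Cmax,ss = C₀·R = 16 × 4/3 ≈ 21.333 mcg/mL.
Steady-state trough Cmin,ss = Cmax,ss·f ≈ 21.333 × 0.25 ≈ 5.333 mcg/mL.
Trough 5.3 mcg/mL vs MEC 7 mcg/mL: subtherapeutic.

5.3 mcg/mL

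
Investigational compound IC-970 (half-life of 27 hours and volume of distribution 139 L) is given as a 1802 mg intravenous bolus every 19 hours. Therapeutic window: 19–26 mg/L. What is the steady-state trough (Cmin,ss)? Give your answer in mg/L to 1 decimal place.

τ/t½ = 19/27 ≈ 0.7037, so fraction remaining f = (1/2)^(19/27) ≈ 0.6140.
Each bolus raises the concentration by D/Vd = 1802/139 ≈ 12.964 mg/L.
Steady-state trough Cmin,ss = C₀·f/(1−f) ≈ 12.964 × 0.6140/0.3860 ≈ 20.621 mg/L.
Trough 20.6 mg/L vs MEC 19 mg/L: adequate.

20.6 mg/L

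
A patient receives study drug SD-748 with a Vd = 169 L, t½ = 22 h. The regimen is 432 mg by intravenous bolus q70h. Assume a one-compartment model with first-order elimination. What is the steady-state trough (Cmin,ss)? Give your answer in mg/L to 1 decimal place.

k = ln2/t½ = ln2/22 ≈ 0.031507 h⁻¹; fraction remaining f = e^(−kτ) = e^(−0.031507×70) ≈ 0.1102.
At steady state, accumulation factor R = 1/(1 − e^(−kτ)) ≈ 1.1238.
Each bolus raises the concentration by D/Vd = 432/169 ≈ 2.556 mg/L.
Steady-state peak Cmax,ss = C₀·R ≈ 2.556 × 1.1238 ≈ 2.872 mg/L.
Steady-state trough Cmin,ss = Cmax,ss·f ≈ 2.872 × 0.1102 ≈ 0.316 mg/L.

0.3 mg/L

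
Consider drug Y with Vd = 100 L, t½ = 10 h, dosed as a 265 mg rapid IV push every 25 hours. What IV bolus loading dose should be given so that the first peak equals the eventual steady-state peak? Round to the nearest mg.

f = (1/2)^(25/10) ≈ 0.176777; accumulation ratio R = 1/(1−f) ≈ 1.21474.
Loading dose to hit Cmax,ss on first dose: D_load = D_maint·R ≈ 265 × 1.21474 ≈ 321.91 mg.

322 mg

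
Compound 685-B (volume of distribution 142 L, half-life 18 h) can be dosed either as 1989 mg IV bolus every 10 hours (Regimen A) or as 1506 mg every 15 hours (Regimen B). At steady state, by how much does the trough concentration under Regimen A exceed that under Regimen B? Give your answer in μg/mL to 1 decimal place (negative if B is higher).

16.3 μg/mL

Regimen A: f = (1/2)^(10/18) ≈ 0.6804; Cmin,ss = (1989/142)·f/(1−f) ≈ 29.820 μg/mL.
Regimen B: f = (1/2)^(15/18) ≈ 0.5612; Cmin,ss = (1506/142)·f/(1−f) ≈ 13.564 μg/mL.
Difference ≈ 29.820 − 13.564 ≈ 16.256 μg/mL.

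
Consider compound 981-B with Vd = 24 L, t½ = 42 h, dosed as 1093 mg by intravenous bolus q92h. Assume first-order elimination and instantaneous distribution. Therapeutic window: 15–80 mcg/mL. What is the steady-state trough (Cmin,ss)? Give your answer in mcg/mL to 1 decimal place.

k = ln2/t½ = ln2/42 ≈ 0.016504 h⁻¹; fraction remaining f = e^(−kτ) = e^(−0.016504×92) ≈ 0.2191.
Single-dose peak C₀ = D/Vd = 1093/24 ≈ 45.542 mcg/mL.
Steady-state trough Cmin,ss = C₀·f/(1−f) ≈ 45.542 × 0.2191/0.7809 ≈ 12.778 mcg/mL.
Trough 12.8 mcg/mL vs MEC 15 mcg/mL: subtherapeutic.

12.8 mcg/mL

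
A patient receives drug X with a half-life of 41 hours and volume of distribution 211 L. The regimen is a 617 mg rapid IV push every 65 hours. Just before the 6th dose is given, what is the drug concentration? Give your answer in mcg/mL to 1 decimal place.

f = (1/2)^(τ/t½) = (1/2)^(65/41) ≈ 0.3332.
C₀ = D/Vd = 617/211 ≈ 2.924 mcg/mL.
Before the 6th dose, 5 doses have been given. Superposition: Cmin = C₀·(f + f² + … + f^5).
≈ 2.924 × (0.3332 + 0.1110 + 0.0370 + 0.0123 + 0.0041) ≈ 2.924 × 0.4976 ≈ 1.455 mcg/mL.

1.5 mcg/mL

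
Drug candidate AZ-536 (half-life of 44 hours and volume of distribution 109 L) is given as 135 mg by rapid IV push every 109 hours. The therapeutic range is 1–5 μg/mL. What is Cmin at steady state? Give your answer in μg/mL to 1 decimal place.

τ/t½ = 109/44 ≈ 2.4773, so fraction remaining f = (1/2)^(109/44) ≈ 0.1796.
Each bolus raises the concentration by D/Vd = 135/109 ≈ 1.239 μg/mL.
Steady-state trough Cmin,ss = C₀·f/(1−f) ≈ 1.239 × 0.1796/0.8204 ≈ 0.271 μg/mL.
Trough 0.3 μg/mL vs MEC 1 μg/mL: subtherapeutic.

0.3 μg/mL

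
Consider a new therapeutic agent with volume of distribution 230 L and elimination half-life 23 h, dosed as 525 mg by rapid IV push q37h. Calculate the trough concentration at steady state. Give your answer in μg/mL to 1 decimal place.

Over one 37-h interval, 37/23 ≈ 1.6087 half-lives elapse, leaving f ≈ 0.3279 of each dose.
At steady state, accumulation factor R = 1/(1 − e^(−kτ)) ≈ 1.4879.
Single-dose peak C₀ = D/Vd = 525/230 ≈ 2.283 μg/mL.
Cmax,ss = C₀/(1 − f) ≈ 2.283/0.6721 ≈ 3.397 μg/mL.
Steady-state trough Cmin,ss = Cmax,ss·f ≈ 3.397 × 0.3279 ≈ 1.114 μg/mL.

1.1 μg/mL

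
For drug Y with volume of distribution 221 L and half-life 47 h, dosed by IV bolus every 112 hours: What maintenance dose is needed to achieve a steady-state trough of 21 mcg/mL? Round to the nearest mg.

19567 mg

τ/t½ = 112/47 ≈ 2.383, so f = (1/2)^(112/47) ≈ 0.191713.
Cmin,ss = (D/Vd)·f/(1−f), so D = Cmin,ss·Vd·(1−f)/f.
D = 21 × 221 × (1−f)/f ≈ 21 × 221 × 4.21613 ≈ 19567.06 mg.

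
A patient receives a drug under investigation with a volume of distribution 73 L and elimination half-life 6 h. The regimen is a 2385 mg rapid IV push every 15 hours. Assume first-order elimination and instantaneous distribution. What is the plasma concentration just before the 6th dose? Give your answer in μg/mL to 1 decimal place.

f = (1/2)^(τ/t½) = (1/2)^(15/6) ≈ 0.1768.
C₀ = D/Vd = 2385/73 ≈ 32.671 μg/mL.
Before the 6th dose, 5 doses have been given. Superposition: Cmin = C₀·(f + f² + … + f^5).
≈ 32.671 × (0.1768 + 0.0313 + 0.0055 + 0.0010 + 0.0002) ≈ 32.671 × 0.2148 ≈ 7.018 μg/mL.

7.0 μg/mL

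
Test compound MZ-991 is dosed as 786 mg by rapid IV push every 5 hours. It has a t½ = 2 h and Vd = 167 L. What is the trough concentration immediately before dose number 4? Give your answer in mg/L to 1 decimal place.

1.0 mg/L

f = (1/2)^(τ/t½) = (1/2)^(5/2) ≈ 0.1768.
C₀ = D/Vd = 786/167 ≈ 4.707 mg/L.
Before the 4th dose, 3 doses have been given. Superposition: Cmin = C₀·(f + f² + … + f^3).
≈ 4.707 × (0.1768 + 0.0313 + 0.0055) ≈ 4.707 × 0.2136 ≈ 1.005 mg/L.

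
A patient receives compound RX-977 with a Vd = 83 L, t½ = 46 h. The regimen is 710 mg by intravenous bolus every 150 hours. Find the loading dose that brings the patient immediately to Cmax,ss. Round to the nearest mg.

793 mg

f = (1/2)^(150/46) ≈ 0.104323; accumulation ratio R = 1/(1−f) ≈ 1.11647.
Loading dose to hit Cmax,ss on first dose: D_load = D_maint·R ≈ 710 × 1.11647 ≈ 792.69 mg.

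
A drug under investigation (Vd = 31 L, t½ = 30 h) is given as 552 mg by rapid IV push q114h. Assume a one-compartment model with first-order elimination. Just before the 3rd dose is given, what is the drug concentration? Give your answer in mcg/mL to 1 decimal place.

f = (1/2)^(τ/t½) = (1/2)^(114/30) ≈ 0.0718.
C₀ = D/Vd = 552/31 ≈ 17.806 mcg/mL.
Before the 3rd dose, 2 doses have been given. Superposition: Cmin = C₀·(f + f²).
≈ 17.806 × (0.0718 + 0.0052) ≈ 17.806 × 0.0770 ≈ 1.371 mcg/mL.

1.4 mcg/mL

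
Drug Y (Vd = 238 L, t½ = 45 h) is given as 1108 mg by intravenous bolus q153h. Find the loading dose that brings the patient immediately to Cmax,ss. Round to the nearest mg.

f = (1/2)^(153/45) ≈ 0.094732; accumulation ratio R = 1/(1−f) ≈ 1.10465.
Loading dose to hit Cmax,ss on first dose: D_load = D_maint·R ≈ 1108 × 1.10465 ≈ 1223.95 mg.

1224 mg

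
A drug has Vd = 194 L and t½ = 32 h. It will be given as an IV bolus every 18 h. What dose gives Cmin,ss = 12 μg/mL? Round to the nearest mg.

τ/t½ = 18/32 ≈ 0.5625, so f = (1/2)^(18/32) ≈ 0.677128.
Cmin,ss = (D/Vd)·f/(1−f), so D = Cmin,ss·Vd·(1−f)/f.
D = 12 × 194 × (1−f)/f ≈ 12 × 194 × 0.47683 ≈ 1110.06 mg.

1110 mg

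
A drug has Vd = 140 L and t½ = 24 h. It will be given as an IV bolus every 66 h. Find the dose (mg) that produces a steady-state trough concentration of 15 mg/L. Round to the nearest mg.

12027 mg

τ/t½ = 66/24 ≈ 2.75, so f = (1/2)^(66/24) ≈ 0.148651.
Cmin,ss = (D/Vd)·f/(1−f), so D = Cmin,ss·Vd·(1−f)/f.
D = 15 × 140 × (1−f)/f ≈ 15 × 140 × 5.72717 ≈ 12027.06 mg.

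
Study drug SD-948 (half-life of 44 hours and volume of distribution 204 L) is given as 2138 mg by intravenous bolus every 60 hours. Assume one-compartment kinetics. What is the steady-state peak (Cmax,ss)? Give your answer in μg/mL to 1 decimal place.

k = ln2/t½ = ln2/44 ≈ 0.015753 h⁻¹; fraction remaining f = e^(−kτ) = e^(−0.015753×60) ≈ 0.3886.
Accumulation ratio R = 1/(1 − f) ≈ 1/0.6114 ≈ 1.6356.
Single-dose peak C₀ = D/Vd = 2138/204 ≈ 10.480 μg/mL.
Steady-state peak Cmax,ss = C₀·R ≈ 10.480 × 1.6356 ≈ 17.141 μg/mL.

17.1 μg/mL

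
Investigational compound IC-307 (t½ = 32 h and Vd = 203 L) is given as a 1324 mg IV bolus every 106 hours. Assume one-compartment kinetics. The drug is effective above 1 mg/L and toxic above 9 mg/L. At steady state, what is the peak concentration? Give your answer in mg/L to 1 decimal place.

k = ln2/t½ = ln2/32 ≈ 0.021661 h⁻¹; fraction remaining f = e^(−kτ) = e^(−0.021661×106) ≈ 0.1007.
Accumulation ratio R = 1/(1 − f) ≈ 1/0.8993 ≈ 1.1120.
Single-dose peak C₀ = D/Vd = 1324/203 ≈ 6.522 mg/L.
Cmax,ss = C₀/(1 − f) ≈ 6.522/0.8993 ≈ 7.252 mg/L.
Peak 7.3 mg/L vs MTC 9 mg/L: below toxic threshold.

7.3 mg/L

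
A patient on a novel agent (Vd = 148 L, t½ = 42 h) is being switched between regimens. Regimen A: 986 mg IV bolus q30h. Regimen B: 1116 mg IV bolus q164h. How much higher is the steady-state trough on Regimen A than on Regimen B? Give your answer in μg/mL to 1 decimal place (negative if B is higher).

9.9 μg/mL

Regimen A: f = (1/2)^(30/42) ≈ 0.6095; Cmin,ss = (986/148)·f/(1−f) ≈ 10.398 μg/mL.
Regimen B: f = (1/2)^(164/42) ≈ 0.0668; Cmin,ss = (1116/148)·f/(1−f) ≈ 0.540 μg/mL.
Difference ≈ 10.398 − 0.540 ≈ 9.858 μg/mL.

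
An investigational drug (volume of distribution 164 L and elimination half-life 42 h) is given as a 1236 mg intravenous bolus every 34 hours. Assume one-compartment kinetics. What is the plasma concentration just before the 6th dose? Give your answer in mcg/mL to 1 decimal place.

f = (1/2)^(τ/t½) = (1/2)^(34/42) ≈ 0.5706.
C₀ = D/Vd = 1236/164 ≈ 7.537 mcg/mL.
Before the 6th dose, 5 doses have been given. Superposition: Cmin = C₀·(f + f² + … + f^5).
≈ 7.537 × (0.5706 + 0.3256 + 0.1858 + 0.1060 + 0.0605) ≈ 7.537 × 1.2485 ≈ 9.410 mcg/mL.

9.4 mcg/mL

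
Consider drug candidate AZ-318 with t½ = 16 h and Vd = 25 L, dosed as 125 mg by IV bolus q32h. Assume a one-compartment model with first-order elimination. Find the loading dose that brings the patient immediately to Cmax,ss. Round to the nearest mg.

f = (1/2)^(32/16) ≈ 0.250000; accumulation ratio R = 1/(1−f) ≈ 1.33333.
Loading dose to hit Cmax,ss on first dose: D_load = D_maint·R ≈ 125 × 1.33333 ≈ 166.67 mg.

167 mg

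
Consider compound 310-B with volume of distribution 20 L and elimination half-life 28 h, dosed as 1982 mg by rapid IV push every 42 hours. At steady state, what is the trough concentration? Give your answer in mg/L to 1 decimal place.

τ/t½ = 42/28 ≈ 1.5, so fraction remaining f = (1/2)^(42/28) ≈ 0.3536.
Each bolus raises the concentration by D/Vd = 1982/20 ≈ 99.100 mg/L.
Steady-state trough Cmin,ss = C₀·f/(1−f) ≈ 99.100 × 0.3536/0.6464 ≈ 54.211 mg/L.

54.2 mg/L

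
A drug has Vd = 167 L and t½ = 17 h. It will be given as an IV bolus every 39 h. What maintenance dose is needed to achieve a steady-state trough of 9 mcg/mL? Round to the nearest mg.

5869 mg

τ/t½ = 39/17 ≈ 2.2941, so f = (1/2)^(39/17) ≈ 0.203893.
Cmin,ss = (D/Vd)·f/(1−f), so D = Cmin,ss·Vd·(1−f)/f.
D = 9 × 167 × (1−f)/f ≈ 9 × 167 × 3.90453 ≈ 5868.51 mg.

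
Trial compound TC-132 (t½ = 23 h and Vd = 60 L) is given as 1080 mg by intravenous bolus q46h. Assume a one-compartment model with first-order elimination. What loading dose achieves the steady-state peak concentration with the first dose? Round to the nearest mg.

f = (1/2)^(46/23) ≈ 0.250000; accumulation ratio R = 1/(1−f) ≈ 1.33333.
Loading dose to hit Cmax,ss on first dose: D_load = D_maint·R ≈ 1080 × 1.33333 ≈ 1440.00 mg.

1440 mg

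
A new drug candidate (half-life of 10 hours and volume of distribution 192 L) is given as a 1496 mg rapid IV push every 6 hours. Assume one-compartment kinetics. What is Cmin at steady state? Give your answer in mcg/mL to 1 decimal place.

15.1 mcg/mL

τ/t½ = 6/10 ≈ 0.6, so fraction remaining f = (1/2)^(6/10) ≈ 0.6598.
At steady state, accumulation factor R = 1/(1 − e^(−kτ)) ≈ 2.9394.
Each bolus raises the concentration by D/Vd = 1496/192 ≈ 7.792 mcg/mL.
Steady-state peak Cmax,ss = C₀·R ≈ 7.792 × 2.9394 ≈ 22.904 mcg/mL.
One interval later, Cmin,ss = Cmax,ss·e^(−kτ) ≈ 22.904 × 0.6598 ≈ 15.112 mcg/mL.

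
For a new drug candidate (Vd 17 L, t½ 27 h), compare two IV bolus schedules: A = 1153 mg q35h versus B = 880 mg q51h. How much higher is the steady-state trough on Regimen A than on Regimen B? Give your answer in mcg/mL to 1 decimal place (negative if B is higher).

27.4 mcg/mL

Regimen A: f = (1/2)^(35/27) ≈ 0.4072; Cmin,ss = (1153/17)·f/(1−f) ≈ 46.589 mcg/mL.
Regimen B: f = (1/2)^(51/27) ≈ 0.2700; Cmin,ss = (880/17)·f/(1−f) ≈ 19.146 mcg/mL.
Difference ≈ 46.589 − 19.146 ≈ 27.443 mcg/mL.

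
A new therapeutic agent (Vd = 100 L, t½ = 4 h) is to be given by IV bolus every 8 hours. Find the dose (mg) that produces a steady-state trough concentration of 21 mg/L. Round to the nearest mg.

τ/t½ = 8/4 ≈ 2, so f = (1/2)^(8/4) ≈ 0.250000.
Cmin,ss = (D/Vd)·f/(1−f), so D = Cmin,ss·Vd·(1−f)/f.
D = 21 × 100 × (1−f)/f ≈ 21 × 100 × 3.00000 ≈ 6300.00 mg.

6300 mg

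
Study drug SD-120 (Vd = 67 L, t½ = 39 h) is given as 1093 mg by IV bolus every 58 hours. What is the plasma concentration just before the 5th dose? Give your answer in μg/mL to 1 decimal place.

8.9 μg/mL

f = (1/2)^(τ/t½) = (1/2)^(58/39) ≈ 0.3567.
C₀ = D/Vd = 1093/67 ≈ 16.313 μg/mL.
Before the 5th dose, 4 doses have been given. Superposition: Cmin = C₀·(f + f² + … + f^4).
≈ 16.313 × (0.3567 + 0.1272 + 0.0454 + 0.0162) ≈ 16.313 × 0.5455 ≈ 8.899 μg/mL.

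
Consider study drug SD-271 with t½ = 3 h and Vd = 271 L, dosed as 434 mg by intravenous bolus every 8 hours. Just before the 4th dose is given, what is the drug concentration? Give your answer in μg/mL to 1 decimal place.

f = (1/2)^(τ/t½) = (1/2)^(8/3) ≈ 0.1575.
C₀ = D/Vd = 434/271 ≈ 1.601 μg/mL.
Before the 4th dose, 3 doses have been given. Superposition: Cmin = C₀·(f + f² + … + f^3).
≈ 1.601 × (0.1575 + 0.0248 + 0.0039) ≈ 1.601 × 0.1862 ≈ 0.298 μg/mL.

0.3 μg/mL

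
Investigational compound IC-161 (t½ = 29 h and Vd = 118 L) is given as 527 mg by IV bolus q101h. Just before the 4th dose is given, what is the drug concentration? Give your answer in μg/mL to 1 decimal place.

0.4 μg/mL

f = (1/2)^(τ/t½) = (1/2)^(101/29) ≈ 0.0895.
C₀ = D/Vd = 527/118 ≈ 4.466 μg/mL.
Before the 4th dose, 3 doses have been given. Superposition: Cmin = C₀·(f + f² + … + f^3).
≈ 4.466 × (0.0895 + 0.0080 + 0.0007) ≈ 4.466 × 0.0982 ≈ 0.439 μg/mL.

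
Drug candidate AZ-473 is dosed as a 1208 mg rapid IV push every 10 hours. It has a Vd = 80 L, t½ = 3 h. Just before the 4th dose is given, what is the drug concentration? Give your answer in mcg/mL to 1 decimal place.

f = (1/2)^(τ/t½) = (1/2)^(10/3) ≈ 0.0992.
C₀ = D/Vd = 1208/80 ≈ 15.100 mcg/mL.
Before the 4th dose, 3 doses have been given. Superposition: Cmin = C₀·(f + f² + … + f^3).
≈ 15.100 × (0.0992 + 0.0098 + 0.0010) ≈ 15.100 × 0.1100 ≈ 1.661 mcg/mL.

1.7 mcg/mL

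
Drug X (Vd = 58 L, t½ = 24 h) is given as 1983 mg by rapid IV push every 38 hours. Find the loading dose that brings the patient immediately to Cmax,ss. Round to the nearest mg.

f = (1/2)^(38/24) ≈ 0.333710; accumulation ratio R = 1/(1−f) ≈ 1.50085.
Loading dose to hit Cmax,ss on first dose: D_load = D_maint·R ≈ 1983 × 1.50085 ≈ 2976.19 mg.

2976 mg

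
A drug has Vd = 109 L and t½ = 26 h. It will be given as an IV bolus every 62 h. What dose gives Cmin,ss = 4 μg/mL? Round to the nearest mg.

1841 mg

τ/t½ = 62/26 ≈ 2.3846, so f = (1/2)^(62/26) ≈ 0.191496.
Cmin,ss = (D/Vd)·f/(1−f), so D = Cmin,ss·Vd·(1−f)/f.
D = 4 × 109 × (1−f)/f ≈ 4 × 109 × 4.22204 ≈ 1840.81 mg.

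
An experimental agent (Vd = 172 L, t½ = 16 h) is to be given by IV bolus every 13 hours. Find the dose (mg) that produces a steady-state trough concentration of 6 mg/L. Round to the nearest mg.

τ/t½ = 13/16 ≈ 0.8125, so f = (1/2)^(13/16) ≈ 0.569394.
Cmin,ss = (D/Vd)·f/(1−f), so D = Cmin,ss·Vd·(1−f)/f.
D = 6 × 172 × (1−f)/f ≈ 6 × 172 × 0.75625 ≈ 780.45 mg.

780 mg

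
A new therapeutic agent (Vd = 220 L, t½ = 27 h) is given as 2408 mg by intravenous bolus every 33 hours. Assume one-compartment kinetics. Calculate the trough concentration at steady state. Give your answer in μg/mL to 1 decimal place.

8.2 μg/mL

Over one 33-h interval, 33/27 ≈ 1.2222 half-lives elapse, leaving f ≈ 0.4286 of each dose.
Single-dose peak C₀ = D/Vd = 2408/220 ≈ 10.945 μg/mL.
Steady-state trough Cmin,ss = C₀·f/(1−f) ≈ 10.945 × 0.4286/0.5714 ≈ 8.210 μg/mL.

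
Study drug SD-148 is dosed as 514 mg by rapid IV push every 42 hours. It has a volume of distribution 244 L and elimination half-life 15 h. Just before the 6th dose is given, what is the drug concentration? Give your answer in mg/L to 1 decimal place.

f = (1/2)^(τ/t½) = (1/2)^(42/15) ≈ 0.1436.
C₀ = D/Vd = 514/244 ≈ 2.107 mg/L.
Before the 6th dose, 5 doses have been given. Superposition: Cmin = C₀·(f + f² + … + f^5).
≈ 2.107 × (0.1436 + 0.0206 + 0.0030 + 0.0004 + 0.0001) ≈ 2.107 × 0.1677 ≈ 0.353 mg/L.

0.4 mg/L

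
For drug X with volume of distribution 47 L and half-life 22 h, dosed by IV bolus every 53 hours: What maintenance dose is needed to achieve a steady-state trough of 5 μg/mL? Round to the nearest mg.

τ/t½ = 53/22 ≈ 2.4091, so f = (1/2)^(53/22) ≈ 0.188274.
Cmin,ss = (D/Vd)·f/(1−f), so D = Cmin,ss·Vd·(1−f)/f.
D = 5 × 47 × (1−f)/f ≈ 5 × 47 × 4.31141 ≈ 1013.18 mg.

1013 mg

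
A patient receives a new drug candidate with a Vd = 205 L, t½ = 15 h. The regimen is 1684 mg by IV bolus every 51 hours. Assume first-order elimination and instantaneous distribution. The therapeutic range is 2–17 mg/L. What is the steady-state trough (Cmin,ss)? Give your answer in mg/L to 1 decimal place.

0.9 mg/L

k = ln2/t½ = ln2/15 ≈ 0.046210 h⁻¹; fraction remaining f = e^(−kτ) = e^(−0.046210×51) ≈ 0.0947.
At steady state, accumulation factor R = 1/(1 − e^(−kτ)) ≈ 1.1046.
Each bolus raises the concentration by D/Vd = 1684/205 ≈ 8.215 mg/L.
Cmax,ss = C₀/(1 − f) ≈ 8.215/0.9053 ≈ 9.074 mg/L.
One interval later, Cmin,ss = Cmax,ss·e^(−kτ) ≈ 9.074 × 0.0947 ≈ 0.859 mg/L.
Trough 0.9 mg/L vs MEC 2 mg/L: subtherapeutic.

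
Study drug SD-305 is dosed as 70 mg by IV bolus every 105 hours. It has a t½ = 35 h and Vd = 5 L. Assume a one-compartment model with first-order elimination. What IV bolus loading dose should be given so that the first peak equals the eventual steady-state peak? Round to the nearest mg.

80 mg

f = (1/2)^(105/35) ≈ 0.125000; accumulation ratio R = 1/(1−f) ≈ 1.14286.
Loading dose to hit Cmax,ss on first dose: D_load = D_maint·R ≈ 70 × 1.14286 ≈ 80.00 mg.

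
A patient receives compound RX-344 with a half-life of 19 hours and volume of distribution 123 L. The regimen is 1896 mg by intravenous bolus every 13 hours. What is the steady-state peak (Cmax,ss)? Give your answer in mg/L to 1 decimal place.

40.8 mg/L

τ/t½ = 13/19 ≈ 0.68421, so fraction remaining f = (1/2)^(13/19) ≈ 0.6223.
At steady state, accumulation factor R = 1/(1 − e^(−kτ)) ≈ 2.6476.
Single-dose peak C₀ = D/Vd = 1896/123 ≈ 15.415 mg/L.
Steady-state peak Cmax,ss = C₀·R ≈ 15.415 × 2.6476 ≈ 40.813 mg/L.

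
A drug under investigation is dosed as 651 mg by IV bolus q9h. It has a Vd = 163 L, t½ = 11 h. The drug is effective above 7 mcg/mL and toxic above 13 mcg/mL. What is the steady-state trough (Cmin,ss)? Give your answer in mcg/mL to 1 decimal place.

5.2 mcg/mL

k = ln2/t½ = ln2/11 ≈ 0.063013 h⁻¹; fraction remaining f = e^(−kτ) = e^(−0.063013×9) ≈ 0.5672.
At steady state, accumulation factor R = 1/(1 − e^(−kτ)) ≈ 2.3105.
Each bolus raises the concentration by D/Vd = 651/163 ≈ 3.994 mcg/mL.
Cmax,ss = C₀/(1 − f) ≈ 3.994/0.4328 ≈ 9.228 mcg/mL.
One interval later, Cmin,ss = Cmax,ss·e^(−kτ) ≈ 9.228 × 0.5672 ≈ 5.234 mcg/mL.
Trough 5.2 mcg/mL vs MEC 7 mcg/mL: subtherapeutic.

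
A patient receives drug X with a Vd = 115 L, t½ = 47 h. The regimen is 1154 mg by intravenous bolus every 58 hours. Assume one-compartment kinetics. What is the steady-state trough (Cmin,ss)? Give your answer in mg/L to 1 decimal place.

7.4 mg/L

k = ln2/t½ = ln2/47 ≈ 0.014748 h⁻¹; fraction remaining f = e^(−kτ) = e^(−0.014748×58) ≈ 0.4251.
Single-dose peak C₀ = D/Vd = 1154/115 ≈ 10.035 mg/L.
Steady-state trough Cmin,ss = C₀·f/(1−f) ≈ 10.035 × 0.4251/0.5749 ≈ 7.420 mg/L.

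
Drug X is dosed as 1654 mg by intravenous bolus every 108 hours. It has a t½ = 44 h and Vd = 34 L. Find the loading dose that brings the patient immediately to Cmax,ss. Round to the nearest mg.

2023 mg

f = (1/2)^(108/44) ≈ 0.182435; accumulation ratio R = 1/(1−f) ≈ 1.22314.
Loading dose to hit Cmax,ss on first dose: D_load = D_maint·R ≈ 1654 × 1.22314 ≈ 2023.07 mg.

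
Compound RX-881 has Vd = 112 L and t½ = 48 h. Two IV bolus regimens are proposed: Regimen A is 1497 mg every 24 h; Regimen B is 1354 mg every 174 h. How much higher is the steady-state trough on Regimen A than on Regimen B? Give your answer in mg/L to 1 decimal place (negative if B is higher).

Regimen A: f = (1/2)^(24/48) ≈ 0.7071; Cmin,ss = (1497/112)·f/(1−f) ≈ 32.267 mg/L.
Regimen B: f = (1/2)^(174/48) ≈ 0.0811; Cmin,ss = (1354/112)·f/(1−f) ≈ 1.067 mg/L.
Difference ≈ 32.267 − 1.067 ≈ 31.200 mg/L.

31.2 mg/L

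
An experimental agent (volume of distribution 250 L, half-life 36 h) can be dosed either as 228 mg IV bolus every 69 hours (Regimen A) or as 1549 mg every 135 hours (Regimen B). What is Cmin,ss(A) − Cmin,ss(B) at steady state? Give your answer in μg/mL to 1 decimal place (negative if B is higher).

-0.2 μg/mL

Regimen A: f = (1/2)^(69/36) ≈ 0.2649; Cmin,ss = (228/250)·f/(1−f) ≈ 0.329 μg/mL.
Regimen B: f = (1/2)^(135/36) ≈ 0.0743; Cmin,ss = (1549/250)·f/(1−f) ≈ 0.497 μg/mL.
Difference ≈ 0.329 − 0.497 ≈ -0.168 μg/mL.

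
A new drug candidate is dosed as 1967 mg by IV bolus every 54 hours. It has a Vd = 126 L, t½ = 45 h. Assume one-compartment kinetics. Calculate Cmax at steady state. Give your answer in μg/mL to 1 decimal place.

k = ln2/t½ = ln2/45 ≈ 0.015403 h⁻¹; fraction remaining f = e^(−kτ) = e^(−0.015403×54) ≈ 0.4353.
At steady state, accumulation factor R = 1/(1 − e^(−kτ)) ≈ 1.7709.
Single-dose peak C₀ = D/Vd = 1967/126 ≈ 15.611 μg/mL.
Steady-state peak Cmax,ss = C₀·R ≈ 15.611 × 1.7709 ≈ 27.646 μg/mL.

27.6 μg/mL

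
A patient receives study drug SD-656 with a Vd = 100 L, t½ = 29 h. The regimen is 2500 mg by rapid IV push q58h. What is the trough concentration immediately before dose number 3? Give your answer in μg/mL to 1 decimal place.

7.8 μg/mL

f = (1/2)^(τ/t½) = (1/2)^(58/29) ≈ 0.2500.
C₀ = D/Vd = 2500/100 ≈ 25.000 μg/mL.
Before the 3rd dose, 2 doses have been given. Superposition: Cmin = C₀·(f + f²).
≈ 25.000 × (0.2500 + 0.0625) ≈ 25.000 × 0.3125 ≈ 7.812 μg/mL.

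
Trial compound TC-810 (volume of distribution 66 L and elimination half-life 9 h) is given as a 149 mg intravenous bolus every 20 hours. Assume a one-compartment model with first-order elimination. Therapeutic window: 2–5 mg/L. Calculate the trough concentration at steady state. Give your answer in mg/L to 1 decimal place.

0.6 mg/L

k = ln2/t½ = ln2/9 ≈ 0.077016 h⁻¹; fraction remaining f = e^(−kτ) = e^(−0.077016×20) ≈ 0.2143.
Accumulation ratio R = 1/(1 − f) ≈ 1/0.7857 ≈ 1.2728.
Single-dose peak C₀ = D/Vd = 149/66 ≈ 2.258 mg/L.
Cmax,ss = C₀/(1 − f) ≈ 2.258/0.7857 ≈ 2.874 mg/L.
Steady-state trough Cmin,ss = Cmax,ss·f ≈ 2.874 × 0.2143 ≈ 0.616 mg/L.
Trough 0.6 mg/L vs MEC 2 mg/L: subtherapeutic.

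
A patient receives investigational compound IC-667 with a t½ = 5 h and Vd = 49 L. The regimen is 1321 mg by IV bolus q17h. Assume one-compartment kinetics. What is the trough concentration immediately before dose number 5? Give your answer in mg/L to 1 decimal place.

2.8 mg/L

f = (1/2)^(τ/t½) = (1/2)^(17/5) ≈ 0.0947.
C₀ = D/Vd = 1321/49 ≈ 26.959 mg/L.
Before the 5th dose, 4 doses have been given. Superposition: Cmin = C₀·(f + f² + … + f^4).
≈ 26.959 × (0.0947 + 0.0090 + 0.0008 + 0.0001) ≈ 26.959 × 0.1046 ≈ 2.820 mg/L.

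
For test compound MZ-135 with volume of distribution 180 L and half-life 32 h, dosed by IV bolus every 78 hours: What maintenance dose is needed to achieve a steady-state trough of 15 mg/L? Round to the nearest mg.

τ/t½ = 78/32 ≈ 2.4375, so f = (1/2)^(78/32) ≈ 0.184603.
Cmin,ss = (D/Vd)·f/(1−f), so D = Cmin,ss·Vd·(1−f)/f.
D = 15 × 180 × (1−f)/f ≈ 15 × 180 × 4.41703 ≈ 11925.98 mg.

11926 mg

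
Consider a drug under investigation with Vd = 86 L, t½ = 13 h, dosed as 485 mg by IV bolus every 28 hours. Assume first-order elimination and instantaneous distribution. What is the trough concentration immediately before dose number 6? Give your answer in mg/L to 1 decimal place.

1.6 mg/L

f = (1/2)^(τ/t½) = (1/2)^(28/13) ≈ 0.2247.
C₀ = D/Vd = 485/86 ≈ 5.640 mg/L.
Before the 6th dose, 5 doses have been given. Superposition: Cmin = C₀·(f + f² + … + f^5).
≈ 5.640 × (0.2247 + 0.0505 + 0.0113 + 0.0025 + 0.0006) ≈ 5.640 × 0.2896 ≈ 1.633 mg/L.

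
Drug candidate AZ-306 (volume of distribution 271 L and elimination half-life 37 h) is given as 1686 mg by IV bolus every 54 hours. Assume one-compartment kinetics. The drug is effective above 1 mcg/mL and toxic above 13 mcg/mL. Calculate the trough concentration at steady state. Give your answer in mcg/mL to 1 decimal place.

3.6 mcg/mL

τ/t½ = 54/37 ≈ 1.4595, so fraction remaining f = (1/2)^(54/37) ≈ 0.3636.
Accumulation ratio R = 1/(1 − f) ≈ 1/0.6364 ≈ 1.5713.
Single-dose peak C₀ = D/Vd = 1686/271 ≈ 6.221 mcg/mL.
Cmax,ss = C₀/(1 − f) ≈ 6.221/0.6364 ≈ 9.775 mcg/mL.
Steady-state trough Cmin,ss = Cmax,ss·f ≈ 9.775 × 0.3636 ≈ 3.554 mcg/mL.
Trough 3.6 mcg/mL vs MEC 1 mcg/mL: adequate.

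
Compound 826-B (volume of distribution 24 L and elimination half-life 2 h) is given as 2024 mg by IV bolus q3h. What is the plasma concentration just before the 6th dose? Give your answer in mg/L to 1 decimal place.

45.9 mg/L

f = (1/2)^(τ/t½) = (1/2)^(3/2) ≈ 0.3536.
C₀ = D/Vd = 2024/24 ≈ 84.333 mg/L.
Before the 6th dose, 5 doses have been given. Superposition: Cmin = C₀·(f + f² + … + f^5).
≈ 84.333 × (0.3536 + 0.1250 + 0.0442 + 0.0156 + 0.0055) ≈ 84.333 × 0.5439 ≈ 45.869 mg/L.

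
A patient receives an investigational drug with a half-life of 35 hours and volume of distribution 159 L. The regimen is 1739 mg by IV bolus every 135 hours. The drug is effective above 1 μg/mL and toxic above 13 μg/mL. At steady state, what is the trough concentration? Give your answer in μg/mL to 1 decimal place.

τ/t½ = 135/35 ≈ 3.8571, so fraction remaining f = (1/2)^(135/35) ≈ 0.0690.
At steady state, accumulation factor R = 1/(1 − e^(−kτ)) ≈ 1.0741.
Each bolus raises the concentration by D/Vd = 1739/159 ≈ 10.937 μg/mL.
Cmax,ss = C₀/(1 − f) ≈ 10.937/0.9310 ≈ 11.748 μg/mL.
Steady-state trough Cmin,ss = Cmax,ss·f ≈ 11.748 × 0.0690 ≈ 0.811 μg/mL.
Trough 0.8 μg/mL vs MEC 1 μg/mL: subtherapeutic.

0.8 μg/mL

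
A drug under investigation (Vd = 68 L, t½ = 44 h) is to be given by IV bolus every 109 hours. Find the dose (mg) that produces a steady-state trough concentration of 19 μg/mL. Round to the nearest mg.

τ/t½ = 109/44 ≈ 2.4773, so f = (1/2)^(109/44) ≈ 0.179584.
Cmin,ss = (D/Vd)·f/(1−f), so D = Cmin,ss·Vd·(1−f)/f.
D = 19 × 68 × (1−f)/f ≈ 19 × 68 × 4.56842 ≈ 5902.40 mg.

5902 mg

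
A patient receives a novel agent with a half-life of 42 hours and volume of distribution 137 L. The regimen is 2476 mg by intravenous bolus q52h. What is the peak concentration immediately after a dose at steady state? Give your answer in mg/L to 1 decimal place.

31.4 mg/L

τ/t½ = 52/42 ≈ 1.2381, so fraction remaining f = (1/2)^(52/42) ≈ 0.4239.
Accumulation ratio R = 1/(1 − f) ≈ 1/0.5761 ≈ 1.7358.
Each bolus raises the concentration by D/Vd = 2476/137 ≈ 18.073 mg/L.
Steady-state peak Cmax,ss = C₀·R ≈ 18.073 × 1.7358 ≈ 31.371 mg/L.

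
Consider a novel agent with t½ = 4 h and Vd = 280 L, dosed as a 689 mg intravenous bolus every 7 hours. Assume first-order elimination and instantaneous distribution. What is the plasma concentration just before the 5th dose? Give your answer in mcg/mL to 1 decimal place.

1.0 mcg/mL

f = (1/2)^(τ/t½) = (1/2)^(7/4) ≈ 0.2973.
C₀ = D/Vd = 689/280 ≈ 2.461 mcg/mL.
Before the 5th dose, 4 doses have been given. Superposition: Cmin = C₀·(f + f² + … + f^4).
≈ 2.461 × (0.2973 + 0.0884 + 0.0263 + 0.0078) ≈ 2.461 × 0.4198 ≈ 1.033 mcg/mL.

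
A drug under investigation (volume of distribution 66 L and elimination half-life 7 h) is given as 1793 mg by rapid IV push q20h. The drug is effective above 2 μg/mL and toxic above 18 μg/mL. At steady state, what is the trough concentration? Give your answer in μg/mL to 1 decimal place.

Over one 20-h interval, 20/7 ≈ 2.8571 half-lives elapse, leaving f ≈ 0.1380 of each dose.
Single-dose peak C₀ = D/Vd = 1793/66 ≈ 27.167 μg/mL.
Steady-state trough Cmin,ss = C₀·f/(1−f) ≈ 27.167 × 0.1380/0.8620 ≈ 4.349 μg/mL.
Trough 4.3 μg/mL vs MEC 2 μg/mL: adequate.

4.3 μg/mL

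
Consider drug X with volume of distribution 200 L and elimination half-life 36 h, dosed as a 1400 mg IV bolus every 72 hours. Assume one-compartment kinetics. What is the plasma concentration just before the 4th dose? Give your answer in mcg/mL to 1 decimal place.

2.3 mcg/mL

f = (1/2)^(τ/t½) = (1/2)^(72/36) ≈ 0.2500.
C₀ = D/Vd = 1400/200 ≈ 7.000 mcg/mL.
Before the 4th dose, 3 doses have been given. Superposition: Cmin = C₀·(f + f² + … + f^3).
≈ 7.000 × (0.2500 + 0.0625 + 0.0156) ≈ 7.000 × 0.3281 ≈ 2.297 mcg/mL.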